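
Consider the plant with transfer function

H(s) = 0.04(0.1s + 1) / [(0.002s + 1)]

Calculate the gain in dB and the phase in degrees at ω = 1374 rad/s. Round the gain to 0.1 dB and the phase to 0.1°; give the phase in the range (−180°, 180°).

5.5 dB, 19.6°

At ω = 1374 rad/s:
zero (1 + j1374·0.1) = 1 + j137.4 → |·| ≈ 137.4, ∠ ≈ 89.58°
pole (1 + j1374·0.002) = 1 + j2.748 → |·| ≈ 2.9243, ∠ ≈ 70.00°
|H| = 0.04 · 137.4 / (2.9243) ≈ 1.8794
Gain = 20 log₁₀(1.8794) ≈ 5.48 dB
∠H = (89.58°) − (70.00°) = 19.58°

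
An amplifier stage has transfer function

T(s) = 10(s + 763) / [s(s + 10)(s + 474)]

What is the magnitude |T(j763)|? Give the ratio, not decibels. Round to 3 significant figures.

At s = jω = j763:
zero (s+763): 763 + j763 → |·| = √(763²+763²) = √1164338 ≈ 1079, ∠ = arctan(763/763) ≈ 45.00°
pole (s+10): 10 + j763 → |·| = √(10²+763²) = √582269 ≈ 763.07, ∠ = arctan(763/10) ≈ 89.25°
pole (s+474): 474 + j763 → |·| = √(474²+763²) = √806845 ≈ 898.25, ∠ = arctan(763/474) ≈ 58.15°
pole at origin: |s| = 763, ∠ = 90.00° (in denominator)
|T| = 10 · 1079 / 5.2298e+08 ≈ 2.0632e-05

2.06e-05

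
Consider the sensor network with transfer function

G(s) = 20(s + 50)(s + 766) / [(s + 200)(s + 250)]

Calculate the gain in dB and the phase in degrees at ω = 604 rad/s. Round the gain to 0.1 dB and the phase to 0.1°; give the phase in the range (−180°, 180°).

29.1 dB, -15.7°

At s = jω = j604:
zero (s+50): 50 + j604 → |·| = √(50²+604²) = √367316 ≈ 606.07, ∠ = arctan(604/50) ≈ 85.27°
zero (s+766): 766 + j604 → |·| = √(766²+604²) = √951572 ≈ 975.49, ∠ = arctan(604/766) ≈ 38.26°
pole (s+200): 200 + j604 → |·| = √(200²+604²) = √404816 ≈ 636.25, ∠ = arctan(604/200) ≈ 71.68°
pole (s+250): 250 + j604 → |·| = √(250²+604²) = √427316 ≈ 653.69, ∠ = arctan(604/250) ≈ 67.51°
|G| = 20 · 5.9122e+05 / 4.1591e+05 ≈ 28.43
Gain = 20 log₁₀(28.43) ≈ 29.08 dB
∠G = 123.53° − 139.19° = -15.66°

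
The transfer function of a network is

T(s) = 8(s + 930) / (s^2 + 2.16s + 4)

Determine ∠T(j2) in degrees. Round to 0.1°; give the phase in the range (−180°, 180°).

At s = jω = j2:
zero (s+930): 930 + j2 → |·| = √(930²+2²) = √864904 ≈ 930, ∠ = arctan(2/930) ≈ 0.12°
quadratic: (j2)² + 2.16·j2 + 4 = 0 + j4.32 → |·| ≈ 4.32, ∠ ≈ 90.00°
∠T = 0.12° − 90.00° = -89.88°

-89.9°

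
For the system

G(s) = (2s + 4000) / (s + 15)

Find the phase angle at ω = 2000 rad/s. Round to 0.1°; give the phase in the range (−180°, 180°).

Substitute s = j2000:
Numerator: 2(j2000) + 4000 = 4000 + j4000
Denominator: (j2000) + 15 = 15 + j2000
|N| = √(4000² + 4000²) ≈ 5656.9, ∠N ≈ 45.00°
|D| = √(15² + 2000²) ≈ 2000.1, ∠D ≈ 89.57°
∠G = 45.00° − 89.57° = -44.57°

-44.6°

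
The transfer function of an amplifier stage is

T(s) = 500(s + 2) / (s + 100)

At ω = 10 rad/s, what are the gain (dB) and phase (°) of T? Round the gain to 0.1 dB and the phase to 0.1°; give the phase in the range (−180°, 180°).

At s = jω = j10:
zero (s+2): 2 + j10 → |·| = √(2²+10²) = √104 ≈ 10.198, ∠ = arctan(10/2) ≈ 78.69°
pole (s+100): 100 + j10 → |·| = √(100²+10²) = √10100 ≈ 100.5, ∠ = arctan(10/100) ≈ 5.71°
|T| = 500 · 10.198 / 100.5 ≈ 50.736
Gain = 20 log₁₀(50.736) ≈ 34.11 dB
∠T = 78.69° − 5.71° = 72.98°

34.1 dB, 73.0°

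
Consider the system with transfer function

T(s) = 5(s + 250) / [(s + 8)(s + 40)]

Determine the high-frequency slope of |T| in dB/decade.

-20 dB/decade

Each pole contributes −20 dB/decade at high frequency; each zero contributes +20 dB/decade.
Net: 1 zero(s) − 2 pole(s) → -20 dB/decade.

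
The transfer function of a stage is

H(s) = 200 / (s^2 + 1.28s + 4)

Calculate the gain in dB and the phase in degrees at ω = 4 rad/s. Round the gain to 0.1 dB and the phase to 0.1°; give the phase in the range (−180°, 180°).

23.7 dB, -156.9°

At s = jω = j4:
quadratic: (j4)² + 1.28·j4 + 4 = -12 + j5.12 → |·| ≈ 13.047, ∠ ≈ 156.89°
|H| = 200 / 13.047 ≈ 15.329
Gain = 20 log₁₀(15.329) ≈ 23.71 dB
∠H = 0.00° − 156.89° = -156.89°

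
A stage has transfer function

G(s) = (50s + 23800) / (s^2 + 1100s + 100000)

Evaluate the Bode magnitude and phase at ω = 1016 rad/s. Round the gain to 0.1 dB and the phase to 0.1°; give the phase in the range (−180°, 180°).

Substitute s = j1016:
Numerator: 50(j1016) + 23800 = 23800 + j50800
Denominator: (j1016)^2 + 1100(j1016) + 100000 = -932256 + j1117600
|N| = √(23800² + 50800²) ≈ 56099, ∠N ≈ 64.90°
|D| = √(932256² + 1117600²) ≈ 1.4554e+06, ∠D ≈ 129.83°
|G| = 56099 / 1.4554e+06 ≈ 0.038545
Gain = 20 log₁₀(0.038545) ≈ -28.28 dB
∠G = 64.90° − 129.83° = -64.93°

-28.3 dB, -64.9°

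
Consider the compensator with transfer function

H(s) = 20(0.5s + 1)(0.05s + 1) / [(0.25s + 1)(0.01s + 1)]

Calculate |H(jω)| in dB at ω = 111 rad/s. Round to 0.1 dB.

43.6 dB

At ω = 111 rad/s:
zero (1 + j111·0.5) = 1 + j55.5 → |·| ≈ 55.509, ∠ ≈ 88.97°
zero (1 + j111·0.05) = 1 + j5.55 → |·| ≈ 5.6394, ∠ ≈ 79.79°
pole (1 + j111·0.25) = 1 + j27.75 → |·| ≈ 27.768, ∠ ≈ 87.94°
pole (1 + j111·0.01) = 1 + j1.11 → |·| ≈ 1.494, ∠ ≈ 47.98°
|H| = 20 · 55.509 · 5.6394 / (27.768 · 1.494) ≈ 150.91
Gain = 20 log₁₀(150.91) ≈ 43.57 dB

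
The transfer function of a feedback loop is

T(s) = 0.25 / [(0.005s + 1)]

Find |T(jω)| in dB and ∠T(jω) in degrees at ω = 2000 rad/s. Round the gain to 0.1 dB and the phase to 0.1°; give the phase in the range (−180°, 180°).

-32.1 dB, -84.3°

At ω = 2000 rad/s:
pole (1 + j2000·0.005) = 1 + j10 → |·| ≈ 10.05, ∠ ≈ 84.29°
|T| = 0.25 · 1 / (10.05) ≈ 0.024876
Gain = 20 log₁₀(0.024876) ≈ -32.08 dB
∠T = (0°) − (84.29°) = -84.29°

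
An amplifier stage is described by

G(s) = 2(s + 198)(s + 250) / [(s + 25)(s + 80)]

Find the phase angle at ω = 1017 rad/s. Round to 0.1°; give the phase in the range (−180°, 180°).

At s = jω = j1017:
zero (s+198): 198 + j1017 → |·| = √(198²+1017²) = √1073493 ≈ 1036.1, ∠ = arctan(1017/198) ≈ 78.98°
zero (s+250): 250 + j1017 → |·| = √(250²+1017²) = √1096789 ≈ 1047.3, ∠ = arctan(1017/250) ≈ 76.19°
pole (s+25): 25 + j1017 → |·| = √(25²+1017²) = √1034914 ≈ 1017.3, ∠ = arctan(1017/25) ≈ 88.59°
pole (s+80): 80 + j1017 → |·| = √(80²+1017²) = √1040689 ≈ 1020.1, ∠ = arctan(1017/80) ≈ 85.50°
∠G = 155.17° − 174.09° = -18.92°

-18.9°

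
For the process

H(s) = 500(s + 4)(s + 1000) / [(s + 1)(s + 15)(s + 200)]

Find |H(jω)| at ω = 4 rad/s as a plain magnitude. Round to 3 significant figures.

At s = jω = j4:
zero (s+4): 4 + j4 → |·| = √(4²+4²) = √32 ≈ 5.6569, ∠ = arctan(4/4) ≈ 45.00°
zero (s+1000): 1000 + j4 → |·| = √(1000²+4²) = √1000016 ≈ 1000, ∠ = arctan(4/1000) ≈ 0.23°
pole (s+1): 1 + j4 → |·| = √(1²+4²) = √17 ≈ 4.1231, ∠ = arctan(4/1) ≈ 75.96°
pole (s+15): 15 + j4 → |·| = √(15²+4²) = √241 ≈ 15.524, ∠ = arctan(4/15) ≈ 14.93°
pole (s+200): 200 + j4 → |·| = √(200²+4²) = √40016 ≈ 200.04, ∠ = arctan(4/200) ≈ 1.15°
|H| = 500 · 5656.9 / 12804 ≈ 220.9

221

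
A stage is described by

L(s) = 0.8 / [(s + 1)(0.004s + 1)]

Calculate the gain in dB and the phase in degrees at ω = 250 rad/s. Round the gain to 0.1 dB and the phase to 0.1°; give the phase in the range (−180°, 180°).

-52.9 dB, -134.8°

At ω = 250 rad/s:
pole (1 + j250·1) = 1 + j250 → |·| ≈ 250, ∠ ≈ 89.77°
pole (1 + j250·0.004) = 1 + j1 → |·| ≈ 1.4142, ∠ ≈ 45.00°
|L| = 0.8 · 1 / (250 · 1.4142) ≈ 0.0022628
Gain = 20 log₁₀(0.0022628) ≈ -52.91 dB
∠L = (0°) − (89.77° + 45.00°) = -134.77°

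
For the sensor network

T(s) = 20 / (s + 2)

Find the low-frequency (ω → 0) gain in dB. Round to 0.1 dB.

T(0) = 20 / 2 = 10
20 log₁₀(10) ≈ 20.00 dB

20.0 dB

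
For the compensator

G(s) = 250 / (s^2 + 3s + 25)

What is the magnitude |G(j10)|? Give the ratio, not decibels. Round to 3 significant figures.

At s = jω = j10:
quadratic: (j10)² + 3·j10 + 25 = -75 + j30 → |·| ≈ 80.777, ∠ ≈ 158.20°
|G| = 250 / 80.777 ≈ 3.0949

3.09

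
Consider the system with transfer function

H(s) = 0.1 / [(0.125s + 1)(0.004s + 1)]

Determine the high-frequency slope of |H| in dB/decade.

Each pole contributes −20 dB/decade at high frequency; each zero contributes +20 dB/decade.
Net: 0 zero(s) − 2 pole(s) → -40 dB/decade.

-40 dB/decade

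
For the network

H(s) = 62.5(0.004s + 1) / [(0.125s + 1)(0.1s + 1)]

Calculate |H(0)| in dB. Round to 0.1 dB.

H(0) = 62.5 · 1 / 1 = 62.5
20 log₁₀(62.5) ≈ 35.92 dB

35.9 dB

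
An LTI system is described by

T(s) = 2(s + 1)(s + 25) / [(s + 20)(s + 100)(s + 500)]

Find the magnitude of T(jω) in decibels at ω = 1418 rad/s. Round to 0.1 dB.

At s = jω = j1418:
zero (s+1): 1 + j1418 → |·| = √(1²+1418²) = √2010725 ≈ 1418, ∠ = arctan(1418/1) ≈ 89.96°
zero (s+25): 25 + j1418 → |·| = √(25²+1418²) = √2011349 ≈ 1418.2, ∠ = arctan(1418/25) ≈ 88.99°
pole (s+20): 20 + j1418 → |·| = √(20²+1418²) = √2011124 ≈ 1418.1, ∠ = arctan(1418/20) ≈ 89.19°
pole (s+100): 100 + j1418 → |·| = √(100²+1418²) = √2020724 ≈ 1421.5, ∠ = arctan(1418/100) ≈ 85.97°
pole (s+500): 500 + j1418 → |·| = √(500²+1418²) = √2260724 ≈ 1503.6, ∠ = arctan(1418/500) ≈ 70.58°
|T| = 2 · 2.011e+06 / 3.031e+09 ≈ 0.001327
Gain = 20 log₁₀(0.001327) ≈ -57.54 dB

-57.5 dB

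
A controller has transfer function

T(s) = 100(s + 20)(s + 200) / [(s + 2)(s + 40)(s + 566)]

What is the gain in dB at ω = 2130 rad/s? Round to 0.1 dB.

-26.8 dB

At s = jω = j2130:
zero (s+20): 20 + j2130 → |·| = √(20²+2130²) = √4537300 ≈ 2130.1, ∠ = arctan(2130/20) ≈ 89.46°
zero (s+200): 200 + j2130 → |·| = √(200²+2130²) = √4576900 ≈ 2139.4, ∠ = arctan(2130/200) ≈ 84.64°
pole (s+2): 2 + j2130 → |·| = √(2²+2130²) = √4536904 ≈ 2130, ∠ = arctan(2130/2) ≈ 89.95°
pole (s+40): 40 + j2130 → |·| = √(40²+2130²) = √4538500 ≈ 2130.4, ∠ = arctan(2130/40) ≈ 88.92°
pole (s+566): 566 + j2130 → |·| = √(566²+2130²) = √4857256 ≈ 2203.9, ∠ = arctan(2130/566) ≈ 75.12°
|T| = 100 · 4.5571e+06 / 1.0001e+10 ≈ 0.045566
Gain = 20 log₁₀(0.045566) ≈ -26.83 dB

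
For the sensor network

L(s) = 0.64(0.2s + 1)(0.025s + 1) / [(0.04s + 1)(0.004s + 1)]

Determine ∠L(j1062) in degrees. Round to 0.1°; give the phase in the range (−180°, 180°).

12.2°

At ω = 1062 rad/s:
zero (1 + j1062·0.2) = 1 + j212.4 → |·| ≈ 212.4, ∠ ≈ 89.73°
zero (1 + j1062·0.025) = 1 + j26.55 → |·| ≈ 26.569, ∠ ≈ 87.84°
pole (1 + j1062·0.04) = 1 + j42.48 → |·| ≈ 42.492, ∠ ≈ 88.65°
pole (1 + j1062·0.004) = 1 + j4.248 → |·| ≈ 4.3641, ∠ ≈ 76.75°
∠L = (89.73° + 87.84°) − (88.65° + 76.75°) = 12.17°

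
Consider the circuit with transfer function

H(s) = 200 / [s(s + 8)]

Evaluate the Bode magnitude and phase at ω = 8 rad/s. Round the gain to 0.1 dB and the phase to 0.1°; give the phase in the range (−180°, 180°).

6.9 dB, -135.0°

At s = jω = j8:
pole (s+8): 8 + j8 → |·| = √(8²+8²) = √128 ≈ 11.314, ∠ = arctan(8/8) ≈ 45.00°
pole at origin: |s| = 8, ∠ = 90.00° (in denominator)
|H| = 200 / 90.512 ≈ 2.2097
Gain = 20 log₁₀(2.2097) ≈ 6.89 dB
∠H = 0.00° − 135.00° = -135.00°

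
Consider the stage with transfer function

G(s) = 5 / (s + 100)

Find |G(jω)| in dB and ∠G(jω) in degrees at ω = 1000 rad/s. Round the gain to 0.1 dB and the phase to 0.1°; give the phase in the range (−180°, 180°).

Substitute s = j1000:
Numerator: 5 = 5 + j0
Denominator: (j1000) + 100 = 100 + j1000
|N| = √(5² + 0²) ≈ 5, ∠N ≈ 0.00°
|D| = √(100² + 1000²) ≈ 1005, ∠D ≈ 84.29°
|G| = 5 / 1005 ≈ 0.0049751
Gain = 20 log₁₀(0.0049751) ≈ -46.06 dB
∠G = 0.00° − 84.29° = -84.29°

-46.1 dB, -84.3°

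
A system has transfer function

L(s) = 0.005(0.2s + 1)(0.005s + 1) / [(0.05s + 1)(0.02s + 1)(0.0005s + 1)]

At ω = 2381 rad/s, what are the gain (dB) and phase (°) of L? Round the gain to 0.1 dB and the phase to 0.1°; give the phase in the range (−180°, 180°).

-49.8 dB, -53.2°

At ω = 2381 rad/s:
zero (1 + j2381·0.2) = 1 + j476.2 → |·| ≈ 476.2, ∠ ≈ 89.88°
zero (1 + j2381·0.005) = 1 + j11.905 → |·| ≈ 11.947, ∠ ≈ 85.20°
pole (1 + j2381·0.05) = 1 + j119.05 → |·| ≈ 119.05, ∠ ≈ 89.52°
pole (1 + j2381·0.02) = 1 + j47.62 → |·| ≈ 47.63, ∠ ≈ 88.80°
pole (1 + j2381·0.0005) = 1 + j1.1905 → |·| ≈ 1.5548, ∠ ≈ 49.97°
|L| = 0.005 · 476.2 · 11.947 / (119.05 · 47.63 · 1.5548) ≈ 0.0032265
Gain = 20 log₁₀(0.0032265) ≈ -49.83 dB
∠L = (89.88° + 85.20°) − (89.52° + 88.80° + 49.97°) = -53.21°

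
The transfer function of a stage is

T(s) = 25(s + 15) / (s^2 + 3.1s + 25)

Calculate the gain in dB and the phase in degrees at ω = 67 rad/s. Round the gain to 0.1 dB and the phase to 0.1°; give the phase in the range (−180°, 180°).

At s = jω = j67:
zero (s+15): 15 + j67 → |·| = √(15²+67²) = √4714 ≈ 68.659, ∠ = arctan(67/15) ≈ 77.38°
quadratic: (j67)² + 3.1·j67 + 25 = -4464 + j207.7 → |·| ≈ 4468.8, ∠ ≈ 177.34°
|T| = 25 · 68.659 / 4468.8 ≈ 0.3841
Gain = 20 log₁₀(0.3841) ≈ -8.31 dB
∠T = 77.38° − 177.34° = -99.96°

-8.3 dB, -100.0°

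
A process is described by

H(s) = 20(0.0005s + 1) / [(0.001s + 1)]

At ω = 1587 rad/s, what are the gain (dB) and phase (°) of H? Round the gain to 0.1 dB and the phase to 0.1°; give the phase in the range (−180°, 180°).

22.7 dB, -19.4°

At ω = 1587 rad/s:
zero (1 + j1587·0.0005) = 1 + j0.7935 → |·| ≈ 1.2766, ∠ ≈ 38.43°
pole (1 + j1587·0.001) = 1 + j1.587 → |·| ≈ 1.8758, ∠ ≈ 57.78°
|H| = 20 · 1.2766 / (1.8758) ≈ 13.611
Gain = 20 log₁₀(13.611) ≈ 22.68 dB
∠H = (38.43°) − (57.78°) = -19.35°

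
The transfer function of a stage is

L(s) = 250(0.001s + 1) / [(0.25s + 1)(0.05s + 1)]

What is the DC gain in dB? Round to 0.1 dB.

L(0) = 250 · 1 / 1 = 250
20 log₁₀(250) ≈ 47.96 dB

48.0 dB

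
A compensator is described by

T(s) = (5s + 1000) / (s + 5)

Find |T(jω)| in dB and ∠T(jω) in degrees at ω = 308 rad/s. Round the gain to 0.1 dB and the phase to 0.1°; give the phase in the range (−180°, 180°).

Substitute s = j308:
Numerator: 5(j308) + 1000 = 1000 + j1540
Denominator: (j308) + 5 = 5 + j308
|N| = √(1000² + 1540²) ≈ 1836.2, ∠N ≈ 57.00°
|D| = √(5² + 308²) ≈ 308.04, ∠D ≈ 89.07°
|T| = 1836.2 / 308.04 ≈ 5.9609
Gain = 20 log₁₀(5.9609) ≈ 15.51 dB
∠T = 57.00° − 89.07° = -32.07°

15.5 dB, -32.1°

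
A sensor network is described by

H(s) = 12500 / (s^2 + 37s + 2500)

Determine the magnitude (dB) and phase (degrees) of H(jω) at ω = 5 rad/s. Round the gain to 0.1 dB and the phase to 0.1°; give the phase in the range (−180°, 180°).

At s = jω = j5:
quadratic: (j5)² + 37·j5 + 2500 = 2475 + j185 → |·| ≈ 2481.9, ∠ ≈ 4.27°
|H| = 12500 / 2481.9 ≈ 5.0365
Gain = 20 log₁₀(5.0365) ≈ 14.04 dB
∠H = 0.00° − 4.27° = -4.27°

14.0 dB, -4.3°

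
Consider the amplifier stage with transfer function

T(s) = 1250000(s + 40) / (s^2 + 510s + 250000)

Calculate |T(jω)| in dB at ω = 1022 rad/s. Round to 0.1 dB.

62.6 dB

At s = jω = j1022:
zero (s+40): 40 + j1022 → |·| = √(40²+1022²) = √1046084 ≈ 1022.8, ∠ = arctan(1022/40) ≈ 87.76°
quadratic: (j1022)² + 510·j1022 + 250000 = -794484 + j521220 → |·| ≈ 9.502e+05, ∠ ≈ 146.73°
|T| = 1250000 · 1022.8 / 9.502e+05 ≈ 1345.5
Gain = 20 log₁₀(1345.5) ≈ 62.58 dB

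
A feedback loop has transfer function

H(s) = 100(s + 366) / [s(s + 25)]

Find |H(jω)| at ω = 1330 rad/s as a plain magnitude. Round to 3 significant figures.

At s = jω = j1330:
zero (s+366): 366 + j1330 → |·| = √(366²+1330²) = √1902856 ≈ 1379.4, ∠ = arctan(1330/366) ≈ 74.61°
pole (s+25): 25 + j1330 → |·| = √(25²+1330²) = √1769525 ≈ 1330.2, ∠ = arctan(1330/25) ≈ 88.92°
pole at origin: |s| = 1330, ∠ = 90.00° (in denominator)
|H| = 100 · 1379.4 / 1.7692e+06 ≈ 0.077967

0.0780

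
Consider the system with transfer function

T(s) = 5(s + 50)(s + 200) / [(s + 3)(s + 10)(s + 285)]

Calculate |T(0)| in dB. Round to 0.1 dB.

T(0) = 5·50·200 / (3·10·285) ≈ 5.848
20 log₁₀(5.848) ≈ 15.34 dB

15.3 dB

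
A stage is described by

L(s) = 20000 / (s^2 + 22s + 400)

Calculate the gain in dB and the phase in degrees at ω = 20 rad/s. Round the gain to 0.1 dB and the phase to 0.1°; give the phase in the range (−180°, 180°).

33.2 dB, -90.0°

At s = jω = j20:
quadratic: (j20)² + 22·j20 + 400 = 0 + j440 → |·| ≈ 440, ∠ ≈ 90.00°
|L| = 20000 / 440 ≈ 45.455
Gain = 20 log₁₀(45.455) ≈ 33.15 dB
∠L = 0.00° − 90.00° = -90.00°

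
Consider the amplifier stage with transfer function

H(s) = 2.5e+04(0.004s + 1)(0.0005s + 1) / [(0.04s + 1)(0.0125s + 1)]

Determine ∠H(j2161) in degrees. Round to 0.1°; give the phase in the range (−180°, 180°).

-46.6°

At ω = 2161 rad/s:
zero (1 + j2161·0.004) = 1 + j8.644 → |·| ≈ 8.7017, ∠ ≈ 83.40°
zero (1 + j2161·0.0005) = 1 + j1.0805 → |·| ≈ 1.4722, ∠ ≈ 47.22°
pole (1 + j2161·0.04) = 1 + j86.44 → |·| ≈ 86.446, ∠ ≈ 89.34°
pole (1 + j2161·0.0125) = 1 + j27.0125 → |·| ≈ 27.031, ∠ ≈ 87.88°
∠H = (83.40° + 47.22°) − (89.34° + 87.88°) = -46.60°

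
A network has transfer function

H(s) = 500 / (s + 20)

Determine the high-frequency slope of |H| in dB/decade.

-20 dB/decade

Each pole contributes −20 dB/decade at high frequency; each zero contributes +20 dB/decade.
Net: 0 zero(s) − 1 pole(s) → -20 dB/decade.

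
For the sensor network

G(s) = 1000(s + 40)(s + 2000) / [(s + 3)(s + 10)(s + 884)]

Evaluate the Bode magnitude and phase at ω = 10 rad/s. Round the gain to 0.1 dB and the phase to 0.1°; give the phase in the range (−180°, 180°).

56.0 dB, -104.6°

At s = jω = j10:
zero (s+40): 40 + j10 → |·| = √(40²+10²) = √1700 ≈ 41.231, ∠ = arctan(10/40) ≈ 14.04°
zero (s+2000): 2000 + j10 → |·| = √(2000²+10²) = √4000100 ≈ 2000, ∠ = arctan(10/2000) ≈ 0.29°
pole (s+3): 3 + j10 → |·| = √(3²+10²) = √109 ≈ 10.44, ∠ = arctan(10/3) ≈ 73.30°
pole (s+10): 10 + j10 → |·| = √(10²+10²) = √200 ≈ 14.142, ∠ = arctan(10/10) ≈ 45.00°
pole (s+884): 884 + j10 → |·| = √(884²+10²) = √781556 ≈ 884.06, ∠ = arctan(10/884) ≈ 0.65°
|G| = 1000 · 82462 / 1.3052e+05 ≈ 631.8
Gain = 20 log₁₀(631.8) ≈ 56.01 dB
∠G = 14.33° − 118.95° = -104.62°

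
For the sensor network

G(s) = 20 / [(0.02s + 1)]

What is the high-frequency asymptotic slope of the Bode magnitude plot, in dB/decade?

-20 dB/decade

Each pole contributes −20 dB/decade at high frequency; each zero contributes +20 dB/decade.
Net: 0 zero(s) − 1 pole(s) → -20 dB/decade.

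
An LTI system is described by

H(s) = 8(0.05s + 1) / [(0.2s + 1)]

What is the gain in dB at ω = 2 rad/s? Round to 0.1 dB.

At ω = 2 rad/s:
zero (1 + j2·0.05) = 1 + j0.1 → |·| ≈ 1.005, ∠ ≈ 5.71°
pole (1 + j2·0.2) = 1 + j0.4 → |·| ≈ 1.077, ∠ ≈ 21.80°
|H| = 8 · 1.005 / (1.077) ≈ 7.4652
Gain = 20 log₁₀(7.4652) ≈ 17.46 dB

17.5 dB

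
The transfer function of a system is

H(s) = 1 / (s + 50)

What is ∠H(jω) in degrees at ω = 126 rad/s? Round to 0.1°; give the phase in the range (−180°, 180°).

-68.4°

At s = jω = j126:
pole (s+50): 50 + j126 → |·| = √(50²+126²) = √18376 ≈ 135.56, ∠ = arctan(126/50) ≈ 68.36°
∠H = 0.00° − 68.36° = -68.36°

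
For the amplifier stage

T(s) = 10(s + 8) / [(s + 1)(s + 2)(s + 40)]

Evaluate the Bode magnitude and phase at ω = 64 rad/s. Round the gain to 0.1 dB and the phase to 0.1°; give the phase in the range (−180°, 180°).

-53.6 dB, -152.4°

At s = jω = j64:
zero (s+8): 8 + j64 → |·| = √(8²+64²) = √4160 ≈ 64.498, ∠ = arctan(64/8) ≈ 82.87°
pole (s+1): 1 + j64 → |·| = √(1²+64²) = √4097 ≈ 64.008, ∠ = arctan(64/1) ≈ 89.10°
pole (s+2): 2 + j64 → |·| = √(2²+64²) = √4100 ≈ 64.031, ∠ = arctan(64/2) ≈ 88.21°
pole (s+40): 40 + j64 → |·| = √(40²+64²) = √5696 ≈ 75.472, ∠ = arctan(64/40) ≈ 57.99°
|T| = 10 · 64.498 / 3.0932e+05 ≈ 0.0020852
Gain = 20 log₁₀(0.0020852) ≈ -53.62 dB
∠T = 82.87° − 235.30° = -152.43°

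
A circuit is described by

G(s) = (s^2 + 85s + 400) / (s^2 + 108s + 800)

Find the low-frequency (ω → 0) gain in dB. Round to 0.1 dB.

-6.0 dB

G(0) = 400 / 800 = 0.5
20 log₁₀(0.5) ≈ -6.02 dB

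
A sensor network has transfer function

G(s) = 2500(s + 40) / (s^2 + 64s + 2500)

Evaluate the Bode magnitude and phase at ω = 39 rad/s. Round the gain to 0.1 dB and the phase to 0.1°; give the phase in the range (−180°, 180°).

At s = jω = j39:
zero (s+40): 40 + j39 → |·| = √(40²+39²) = √3121 ≈ 55.866, ∠ = arctan(39/40) ≈ 44.27°
quadratic: (j39)² + 64·j39 + 2500 = 979 + j2496 → |·| ≈ 2681.1, ∠ ≈ 68.58°
|G| = 2500 · 55.866 / 2681.1 ≈ 52.092
Gain = 20 log₁₀(52.092) ≈ 34.34 dB
∠G = 44.27° − 68.58° = -24.31°

34.3 dB, -24.3°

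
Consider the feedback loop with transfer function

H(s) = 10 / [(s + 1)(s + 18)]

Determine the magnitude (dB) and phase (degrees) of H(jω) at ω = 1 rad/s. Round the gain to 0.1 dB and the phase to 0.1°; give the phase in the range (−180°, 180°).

-8.1 dB, -48.2°

At s = jω = j1:
pole (s+1): 1 + j1 → |·| = √(1²+1²) = √2 ≈ 1.4142, ∠ = arctan(1/1) ≈ 45.00°
pole (s+18): 18 + j1 → |·| = √(18²+1²) = √325 ≈ 18.028, ∠ = arctan(1/18) ≈ 3.18°
|H| = 10 / 25.495 ≈ 0.39223
Gain = 20 log₁₀(0.39223) ≈ -8.13 dB
∠H = 0.00° − 48.18° = -48.18°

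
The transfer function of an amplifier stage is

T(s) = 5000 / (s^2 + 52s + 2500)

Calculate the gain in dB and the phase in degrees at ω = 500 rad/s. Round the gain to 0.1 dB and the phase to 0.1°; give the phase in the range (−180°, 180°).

-33.9 dB, -174.0°

At s = jω = j500:
quadratic: (j500)² + 52·j500 + 2500 = -247500 + j26000 → |·| ≈ 2.4886e+05, ∠ ≈ 174.00°
|T| = 5000 / 2.4886e+05 ≈ 0.020092
Gain = 20 log₁₀(0.020092) ≈ -33.94 dB
∠T = 0.00° − 174.00° = -174.00°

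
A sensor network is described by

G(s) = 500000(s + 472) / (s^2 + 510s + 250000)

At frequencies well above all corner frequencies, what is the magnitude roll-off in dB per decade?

Each pole contributes −20 dB/decade at high frequency; each zero contributes +20 dB/decade.
Net: 1 zero(s) − 2 pole(s) → -20 dB/decade.

-20 dB/decade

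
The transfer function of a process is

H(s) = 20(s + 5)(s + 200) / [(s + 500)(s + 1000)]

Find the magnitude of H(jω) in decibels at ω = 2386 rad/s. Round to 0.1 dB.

At s = jω = j2386:
zero (s+5): 5 + j2386 → |·| = √(5²+2386²) = √5693021 ≈ 2386, ∠ = arctan(2386/5) ≈ 89.88°
zero (s+200): 200 + j2386 → |·| = √(200²+2386²) = √5732996 ≈ 2394.4, ∠ = arctan(2386/200) ≈ 85.21°
pole (s+500): 500 + j2386 → |·| = √(500²+2386²) = √5942996 ≈ 2437.8, ∠ = arctan(2386/500) ≈ 78.16°
pole (s+1000): 1000 + j2386 → |·| = √(1000²+2386²) = √6692996 ≈ 2587.1, ∠ = arctan(2386/1000) ≈ 67.26°
|H| = 20 · 5.713e+06 / 6.3068e+06 ≈ 18.117
Gain = 20 log₁₀(18.117) ≈ 25.16 dB

25.2 dB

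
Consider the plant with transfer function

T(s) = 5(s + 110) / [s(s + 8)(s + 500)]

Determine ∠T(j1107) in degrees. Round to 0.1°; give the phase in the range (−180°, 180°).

At s = jω = j1107:
zero (s+110): 110 + j1107 → |·| = √(110²+1107²) = √1237549 ≈ 1112.5, ∠ = arctan(1107/110) ≈ 84.33°
pole (s+8): 8 + j1107 → |·| = √(8²+1107²) = √1225513 ≈ 1107, ∠ = arctan(1107/8) ≈ 89.59°
pole (s+500): 500 + j1107 → |·| = √(500²+1107²) = √1475449 ≈ 1214.7, ∠ = arctan(1107/500) ≈ 65.69°
pole at origin: |s| = 1107, ∠ = 90.00° (in denominator)
∠T = 84.33° − 245.28° = -160.95°

-161.0°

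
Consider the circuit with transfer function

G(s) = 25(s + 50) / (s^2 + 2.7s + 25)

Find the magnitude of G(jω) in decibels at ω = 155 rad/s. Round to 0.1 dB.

At s = jω = j155:
zero (s+50): 50 + j155 → |·| = √(50²+155²) = √26525 ≈ 162.86, ∠ = arctan(155/50) ≈ 72.12°
quadratic: (j155)² + 2.7·j155 + 25 = -24000 + j418.5 → |·| ≈ 24004, ∠ ≈ 179.00°
|G| = 25 · 162.86 / 24004 ≈ 0.16962
Gain = 20 log₁₀(0.16962) ≈ -15.41 dB

-15.4 dB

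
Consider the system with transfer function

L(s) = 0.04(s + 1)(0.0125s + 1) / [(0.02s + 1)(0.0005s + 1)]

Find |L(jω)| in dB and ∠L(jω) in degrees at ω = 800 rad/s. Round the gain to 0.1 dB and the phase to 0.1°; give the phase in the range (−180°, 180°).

25.4 dB, 66.0°

At ω = 800 rad/s:
zero (1 + j800·1) = 1 + j800 → |·| ≈ 800, ∠ ≈ 89.93°
zero (1 + j800·0.0125) = 1 + j10 → |·| ≈ 10.05, ∠ ≈ 84.29°
pole (1 + j800·0.02) = 1 + j16 → |·| ≈ 16.031, ∠ ≈ 86.42°
pole (1 + j800·0.0005) = 1 + j0.4 → |·| ≈ 1.077, ∠ ≈ 21.80°
|L| = 0.04 · 800 · 10.05 / (16.031 · 1.077) ≈ 18.627
Gain = 20 log₁₀(18.627) ≈ 25.40 dB
∠L = (89.93° + 84.29°) − (86.42° + 21.80°) = 66.00°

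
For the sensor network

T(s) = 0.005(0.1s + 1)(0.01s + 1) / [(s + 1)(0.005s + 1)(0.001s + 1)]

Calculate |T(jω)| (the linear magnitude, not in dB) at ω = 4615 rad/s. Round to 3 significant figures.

0.000212

At ω = 4615 rad/s:
zero (1 + j4615·0.1) = 1 + j461.5 → |·| ≈ 461.5, ∠ ≈ 89.88°
zero (1 + j4615·0.01) = 1 + j46.15 → |·| ≈ 46.161, ∠ ≈ 88.76°
pole (1 + j4615·1) = 1 + j4615 → |·| ≈ 4615, ∠ ≈ 89.99°
pole (1 + j4615·0.005) = 1 + j23.075 → |·| ≈ 23.097, ∠ ≈ 87.52°
pole (1 + j4615·0.001) = 1 + j4.615 → |·| ≈ 4.7221, ∠ ≈ 77.77°
|T| = 0.005 · 461.5 · 46.161 / (4615 · 23.097 · 4.7221) ≈ 0.00021162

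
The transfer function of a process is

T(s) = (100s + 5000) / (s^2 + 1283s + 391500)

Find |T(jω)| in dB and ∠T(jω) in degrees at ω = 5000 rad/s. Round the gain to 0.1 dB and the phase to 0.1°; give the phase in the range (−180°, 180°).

-34.1 dB, -76.0°

Substitute s = j5000:
Numerator: 100(j5000) + 5000 = 5000 + j500000
Denominator: (j5000)^2 + 1283(j5000) + 391500 = -24608500 + j6415000
|N| = √(5000² + 500000²) ≈ 5.0002e+05, ∠N ≈ 89.43°
|D| = √(24608500² + 6415000²) ≈ 2.5431e+07, ∠D ≈ 165.39°
|T| = 5.0002e+05 / 2.5431e+07 ≈ 0.019662
Gain = 20 log₁₀(0.019662) ≈ -34.13 dB
∠T = 89.43° − 165.39° = -75.96°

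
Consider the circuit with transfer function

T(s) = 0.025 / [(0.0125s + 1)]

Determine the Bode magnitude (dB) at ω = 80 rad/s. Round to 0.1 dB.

At ω = 80 rad/s:
pole (1 + j80·0.0125) = 1 + j1 → |·| ≈ 1.4142, ∠ ≈ 45.00°
|T| = 0.025 · 1 / (1.4142) ≈ 0.017678
Gain = 20 log₁₀(0.017678) ≈ -35.05 dB

-35.1 dB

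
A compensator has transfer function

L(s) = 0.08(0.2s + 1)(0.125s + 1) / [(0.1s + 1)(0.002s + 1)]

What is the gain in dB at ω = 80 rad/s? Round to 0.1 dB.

4.0 dB

At ω = 80 rad/s:
zero (1 + j80·0.2) = 1 + j16 → |·| ≈ 16.031, ∠ ≈ 86.42°
zero (1 + j80·0.125) = 1 + j10 → |·| ≈ 10.05, ∠ ≈ 84.29°
pole (1 + j80·0.1) = 1 + j8 → |·| ≈ 8.0623, ∠ ≈ 82.87°
pole (1 + j80·0.002) = 1 + j0.16 → |·| ≈ 1.0127, ∠ ≈ 9.09°
|L| = 0.08 · 16.031 · 10.05 / (8.0623 · 1.0127) ≈ 1.5786
Gain = 20 log₁₀(1.5786) ≈ 3.97 dB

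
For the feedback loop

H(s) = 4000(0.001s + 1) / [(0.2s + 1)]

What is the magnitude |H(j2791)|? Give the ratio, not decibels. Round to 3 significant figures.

21.2

At ω = 2791 rad/s:
zero (1 + j2791·0.001) = 1 + j2.791 → |·| ≈ 2.9647, ∠ ≈ 70.29°
pole (1 + j2791·0.2) = 1 + j558.2 → |·| ≈ 558.2, ∠ ≈ 89.90°
|H| = 4000 · 2.9647 / (558.2) ≈ 21.245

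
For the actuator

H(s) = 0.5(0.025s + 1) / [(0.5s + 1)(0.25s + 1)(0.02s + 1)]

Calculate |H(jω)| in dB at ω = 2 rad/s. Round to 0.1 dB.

-10.0 dB

At ω = 2 rad/s:
zero (1 + j2·0.025) = 1 + j0.05 → |·| ≈ 1.0012, ∠ ≈ 2.86°
pole (1 + j2·0.5) = 1 + j1 → |·| ≈ 1.4142, ∠ ≈ 45.00°
pole (1 + j2·0.25) = 1 + j0.5 → |·| ≈ 1.118, ∠ ≈ 26.57°
pole (1 + j2·0.02) = 1 + j0.04 → |·| ≈ 1.0008, ∠ ≈ 2.29°
|H| = 0.5 · 1.0012 / (1.4142 · 1.118 · 1.0008) ≈ 0.31637
Gain = 20 log₁₀(0.31637) ≈ -10.00 dB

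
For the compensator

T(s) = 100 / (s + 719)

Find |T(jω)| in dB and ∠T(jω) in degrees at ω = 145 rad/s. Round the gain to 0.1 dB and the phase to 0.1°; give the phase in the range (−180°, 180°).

Substitute s = j145:
Numerator: 100 = 100 + j0
Denominator: (j145) + 719 = 719 + j145
|N| = √(100² + 0²) ≈ 100, ∠N ≈ 0.00°
|D| = √(719² + 145²) ≈ 733.48, ∠D ≈ 11.40°
|T| = 100 / 733.48 ≈ 0.13634
Gain = 20 log₁₀(0.13634) ≈ -17.31 dB
∠T = 0.00° − 11.40° = -11.40°

-17.3 dB, -11.4°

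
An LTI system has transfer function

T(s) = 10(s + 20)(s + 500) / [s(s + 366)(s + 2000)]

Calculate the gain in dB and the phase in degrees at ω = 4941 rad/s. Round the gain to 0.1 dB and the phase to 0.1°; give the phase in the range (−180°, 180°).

At s = jω = j4941:
zero (s+20): 20 + j4941 → |·| = √(20²+4941²) = √24413881 ≈ 4941, ∠ = arctan(4941/20) ≈ 89.77°
zero (s+500): 500 + j4941 → |·| = √(500²+4941²) = √24663481 ≈ 4966.2, ∠ = arctan(4941/500) ≈ 84.22°
pole (s+366): 366 + j4941 → |·| = √(366²+4941²) = √24547437 ≈ 4954.5, ∠ = arctan(4941/366) ≈ 85.76°
pole (s+2000): 2000 + j4941 → |·| = √(2000²+4941²) = √28413481 ≈ 5330.4, ∠ = arctan(4941/2000) ≈ 67.96°
pole at origin: |s| = 4941, ∠ = 90.00° (in denominator)
|T| = 10 · 2.4538e+07 / 1.3049e+11 ≈ 0.0018805
Gain = 20 log₁₀(0.0018805) ≈ -54.51 dB
∠T = 173.99° − 243.72° = -69.73°

-54.5 dB, -69.7°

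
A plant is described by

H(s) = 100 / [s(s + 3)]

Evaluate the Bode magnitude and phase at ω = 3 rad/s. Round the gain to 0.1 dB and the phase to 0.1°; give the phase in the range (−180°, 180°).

At s = jω = j3:
pole (s+3): 3 + j3 → |·| = √(3²+3²) = √18 ≈ 4.2426, ∠ = arctan(3/3) ≈ 45.00°
pole at origin: |s| = 3, ∠ = 90.00° (in denominator)
|H| = 100 / 12.728 ≈ 7.8567
Gain = 20 log₁₀(7.8567) ≈ 17.90 dB
∠H = 0.00° − 135.00° = -135.00°

17.9 dB, -135.0°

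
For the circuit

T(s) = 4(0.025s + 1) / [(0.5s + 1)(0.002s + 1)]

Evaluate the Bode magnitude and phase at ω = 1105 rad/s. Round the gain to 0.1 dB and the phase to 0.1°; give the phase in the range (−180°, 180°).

-21.7 dB, -67.6°

At ω = 1105 rad/s:
zero (1 + j1105·0.025) = 1 + j27.625 → |·| ≈ 27.643, ∠ ≈ 87.93°
pole (1 + j1105·0.5) = 1 + j552.5 → |·| ≈ 552.5, ∠ ≈ 89.90°
pole (1 + j1105·0.002) = 1 + j2.21 → |·| ≈ 2.4257, ∠ ≈ 65.65°
|T| = 4 · 27.643 / (552.5 · 2.4257) ≈ 0.082504
Gain = 20 log₁₀(0.082504) ≈ -21.67 dB
∠T = (87.93°) − (89.90° + 65.65°) = -67.62°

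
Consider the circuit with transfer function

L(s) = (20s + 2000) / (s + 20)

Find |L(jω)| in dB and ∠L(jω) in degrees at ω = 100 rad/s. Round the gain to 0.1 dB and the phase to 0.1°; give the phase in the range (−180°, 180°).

28.9 dB, -33.7°

Substitute s = j100:
Numerator: 20(j100) + 2000 = 2000 + j2000
Denominator: (j100) + 20 = 20 + j100
|N| = √(2000² + 2000²) ≈ 2828.4, ∠N ≈ 45.00°
|D| = √(20² + 100²) ≈ 101.98, ∠D ≈ 78.69°
|L| = 2828.4 / 101.98 ≈ 27.735
Gain = 20 log₁₀(27.735) ≈ 28.86 dB
∠L = 45.00° − 78.69° = -33.69°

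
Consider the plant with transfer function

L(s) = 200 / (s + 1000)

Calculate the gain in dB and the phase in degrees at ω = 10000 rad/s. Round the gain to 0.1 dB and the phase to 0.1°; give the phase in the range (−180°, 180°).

-34.0 dB, -84.3°

Substitute s = j10000:
Numerator: 200 = 200 + j0
Denominator: (j10000) + 1000 = 1000 + j10000
|N| = √(200² + 0²) ≈ 200, ∠N ≈ 0.00°
|D| = √(1000² + 10000²) ≈ 10050, ∠D ≈ 84.29°
|L| = 200 / 10050 ≈ 0.0199
Gain = 20 log₁₀(0.0199) ≈ -34.02 dB
∠L = 0.00° − 84.29° = -84.29°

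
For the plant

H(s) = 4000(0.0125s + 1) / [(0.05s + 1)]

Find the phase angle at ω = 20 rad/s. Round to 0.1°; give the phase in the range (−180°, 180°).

At ω = 20 rad/s:
zero (1 + j20·0.0125) = 1 + j0.25 → |·| ≈ 1.0308, ∠ ≈ 14.04°
pole (1 + j20·0.05) = 1 + j1 → |·| ≈ 1.4142, ∠ ≈ 45.00°
∠H = (14.04°) − (45.00°) = -30.96°

-31.0°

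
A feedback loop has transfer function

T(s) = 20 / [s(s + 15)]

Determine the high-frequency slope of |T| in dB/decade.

-40 dB/decade

Each pole contributes −20 dB/decade at high frequency; each zero contributes +20 dB/decade.
Net: 0 zero(s) − 2 pole(s) → -40 dB/decade.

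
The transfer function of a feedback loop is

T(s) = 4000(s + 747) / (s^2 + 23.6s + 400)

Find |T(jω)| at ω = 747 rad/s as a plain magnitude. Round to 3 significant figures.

At s = jω = j747:
zero (s+747): 747 + j747 → |·| = √(747²+747²) = √1116018 ≈ 1056.4, ∠ = arctan(747/747) ≈ 45.00°
quadratic: (j747)² + 23.6·j747 + 400 = -557609 + j17629.2 → |·| ≈ 5.5789e+05, ∠ ≈ 178.19°
|T| = 4000 · 1056.4 / 5.5789e+05 ≈ 7.5743

7.57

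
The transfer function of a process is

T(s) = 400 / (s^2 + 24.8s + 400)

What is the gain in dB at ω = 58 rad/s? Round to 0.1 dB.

-18.3 dB

At s = jω = j58:
quadratic: (j58)² + 24.8·j58 + 400 = -2964 + j1438.4 → |·| ≈ 3294.6, ∠ ≈ 154.11°
|T| = 400 / 3294.6 ≈ 0.12141
Gain = 20 log₁₀(0.12141) ≈ -18.31 dB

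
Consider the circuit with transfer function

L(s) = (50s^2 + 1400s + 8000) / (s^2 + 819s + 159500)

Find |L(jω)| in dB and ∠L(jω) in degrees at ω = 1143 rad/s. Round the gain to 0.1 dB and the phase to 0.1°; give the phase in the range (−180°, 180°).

Substitute s = j1143:
Numerator: 50(j1143)^2 + 1400(j1143) + 8000 = -65314450 + j1600200
Denominator: (j1143)^2 + 819(j1143) + 159500 = -1146949 + j936117
|N| = √(65314450² + 1600200²) ≈ 6.5334e+07, ∠N ≈ 178.60°
|D| = √(1146949² + 936117²) ≈ 1.4805e+06, ∠D ≈ 140.78°
|L| = 6.5334e+07 / 1.4805e+06 ≈ 44.13
Gain = 20 log₁₀(44.13) ≈ 32.89 dB
∠L = 178.60° − 140.78° = 37.82°

32.9 dB, 37.8°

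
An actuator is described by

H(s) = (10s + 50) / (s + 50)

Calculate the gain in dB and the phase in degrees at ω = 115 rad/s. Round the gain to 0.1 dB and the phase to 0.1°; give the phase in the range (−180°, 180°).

19.3 dB, 21.0°

Substitute s = j115:
Numerator: 10(j115) + 50 = 50 + j1150
Denominator: (j115) + 50 = 50 + j115
|N| = √(50² + 1150²) ≈ 1151.1, ∠N ≈ 87.51°
|D| = √(50² + 115²) ≈ 125.4, ∠D ≈ 66.50°
|H| = 1151.1 / 125.4 ≈ 9.1794
Gain = 20 log₁₀(9.1794) ≈ 19.26 dB
∠H = 87.51° − 66.50° = 21.01°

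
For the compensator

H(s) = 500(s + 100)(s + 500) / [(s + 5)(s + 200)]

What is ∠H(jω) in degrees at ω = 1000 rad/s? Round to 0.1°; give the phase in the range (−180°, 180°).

At s = jω = j1000:
zero (s+100): 100 + j1000 → |·| = √(100²+1000²) = √1010000 ≈ 1005, ∠ = arctan(1000/100) ≈ 84.29°
zero (s+500): 500 + j1000 → |·| = √(500²+1000²) = √1250000 ≈ 1118, ∠ = arctan(1000/500) ≈ 63.43°
pole (s+5): 5 + j1000 → |·| = √(5²+1000²) = √1000025 ≈ 1000, ∠ = arctan(1000/5) ≈ 89.71°
pole (s+200): 200 + j1000 → |·| = √(200²+1000²) = √1040000 ≈ 1019.8, ∠ = arctan(1000/200) ≈ 78.69°
∠H = 147.72° − 168.40° = -20.68°

-20.7°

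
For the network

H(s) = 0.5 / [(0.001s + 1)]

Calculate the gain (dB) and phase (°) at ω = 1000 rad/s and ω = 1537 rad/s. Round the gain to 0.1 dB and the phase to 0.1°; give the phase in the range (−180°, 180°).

At ω = 1000 rad/s:
pole (1 + j1000·0.001) = 1 + j1 → |·| ≈ 1.4142, ∠ ≈ 45.00°
|H| = 0.5 · 1 / (1.4142) ≈ 0.35356
Gain = 20 log₁₀(0.35356) ≈ -9.03 dB
∠H = (0°) − (45.00°) = -45.00°

At ω = 1537 rad/s:
pole (1 + j1537·0.001) = 1 + j1.537 → |·| ≈ 1.8337, ∠ ≈ 56.95°
|H| = 0.5 · 1 / (1.8337) ≈ 0.27267
Gain = 20 log₁₀(0.27267) ≈ -11.29 dB
∠H = (0°) − (56.95°) = -56.95°

ω = 1000: -9.0 dB, -45.0°; ω = 1537: -11.3 dB, -57.0°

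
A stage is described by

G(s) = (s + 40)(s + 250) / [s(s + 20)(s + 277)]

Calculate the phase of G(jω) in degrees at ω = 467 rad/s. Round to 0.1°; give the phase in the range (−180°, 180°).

At s = jω = j467:
zero (s+40): 40 + j467 → |·| = √(40²+467²) = √219689 ≈ 468.71, ∠ = arctan(467/40) ≈ 85.10°
zero (s+250): 250 + j467 → |·| = √(250²+467²) = √280589 ≈ 529.71, ∠ = arctan(467/250) ≈ 61.84°
pole (s+20): 20 + j467 → |·| = √(20²+467²) = √218489 ≈ 467.43, ∠ = arctan(467/20) ≈ 87.55°
pole (s+277): 277 + j467 → |·| = √(277²+467²) = √294818 ≈ 542.97, ∠ = arctan(467/277) ≈ 59.33°
pole at origin: |s| = 467, ∠ = 90.00° (in denominator)
∠G = 146.94° − 236.88° = -89.94°

-89.9°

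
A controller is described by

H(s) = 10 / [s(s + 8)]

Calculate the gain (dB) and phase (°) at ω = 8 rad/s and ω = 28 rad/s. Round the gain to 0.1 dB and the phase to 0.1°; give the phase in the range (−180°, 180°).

At s = jω = j8:
pole (s+8): 8 + j8 → |·| = √(8²+8²) = √128 ≈ 11.314, ∠ = arctan(8/8) ≈ 45.00°
pole at origin: |s| = 8, ∠ = 90.00° (in denominator)
|H| = 10 / 90.512 ≈ 0.11048
Gain = 20 log₁₀(0.11048) ≈ -19.13 dB
∠H = 0.00° − 135.00° = -135.00°

At s = jω = j28:
pole (s+8): 8 + j28 → |·| = √(8²+28²) = √848 ≈ 29.12, ∠ = arctan(28/8) ≈ 74.05°
pole at origin: |s| = 28, ∠ = 90.00° (in denominator)
|H| = 10 / 815.36 ≈ 0.012265
Gain = 20 log₁₀(0.012265) ≈ -38.23 dB
∠H = 0.00° − 164.05° = -164.05°

ω = 8: -19.1 dB, -135.0°; ω = 28: -38.2 dB, -164.1°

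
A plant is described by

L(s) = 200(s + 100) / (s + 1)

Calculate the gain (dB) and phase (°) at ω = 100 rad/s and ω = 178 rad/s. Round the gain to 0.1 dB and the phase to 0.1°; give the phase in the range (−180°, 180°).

ω = 100: 49.0 dB, -44.4°; ω = 178: 47.2 dB, -29.0°

At s = jω = j100:
zero (s+100): 100 + j100 → |·| = √(100²+100²) = √20000 ≈ 141.42, ∠ = arctan(100/100) ≈ 45.00°
pole (s+1): 1 + j100 → |·| = √(1²+100²) = √10001 ≈ 100, ∠ = arctan(100/1) ≈ 89.43°
|L| = 200 · 141.42 / 100 ≈ 282.84
Gain = 20 log₁₀(282.84) ≈ 49.03 dB
∠L = 45.00° − 89.43° = -44.43°

At s = jω = j178:
zero (s+100): 100 + j178 → |·| = √(100²+178²) = √41684 ≈ 204.17, ∠ = arctan(178/100) ≈ 60.67°
pole (s+1): 1 + j178 → |·| = √(1²+178²) = √31685 ≈ 178, ∠ = arctan(178/1) ≈ 89.68°
|L| = 200 · 204.17 / 178 ≈ 229.4
Gain = 20 log₁₀(229.4) ≈ 47.21 dB
∠L = 60.67° − 89.68° = -29.01°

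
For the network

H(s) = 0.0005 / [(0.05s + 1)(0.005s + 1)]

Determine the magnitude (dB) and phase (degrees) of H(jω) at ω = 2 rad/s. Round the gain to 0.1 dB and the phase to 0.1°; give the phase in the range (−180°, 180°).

-66.1 dB, -6.3°

At ω = 2 rad/s:
pole (1 + j2·0.05) = 1 + j0.1 → |·| ≈ 1.005, ∠ ≈ 5.71°
pole (1 + j2·0.005) = 1 + j0.01 → |·| ≈ 1, ∠ ≈ 0.57°
|H| = 0.0005 · 1 / (1.005 · 1) ≈ 0.00049751
Gain = 20 log₁₀(0.00049751) ≈ -66.06 dB
∠H = (0°) − (5.71° + 0.57°) = -6.28°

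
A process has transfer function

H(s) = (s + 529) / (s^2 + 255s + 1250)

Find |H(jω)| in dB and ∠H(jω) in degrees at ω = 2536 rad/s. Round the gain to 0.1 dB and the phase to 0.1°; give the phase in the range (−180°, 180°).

-67.9 dB, -96.0°

Substitute s = j2536:
Numerator: (j2536) + 529 = 529 + j2536
Denominator: (j2536)^2 + 255(j2536) + 1250 = -6430046 + j646680
|N| = √(529² + 2536²) ≈ 2590.6, ∠N ≈ 78.22°
|D| = √(6430046² + 646680²) ≈ 6.4625e+06, ∠D ≈ 174.26°
|H| = 2590.6 / 6.4625e+06 ≈ 0.00040087
Gain = 20 log₁₀(0.00040087) ≈ -67.94 dB
∠H = 78.22° − 174.26° = -96.04°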